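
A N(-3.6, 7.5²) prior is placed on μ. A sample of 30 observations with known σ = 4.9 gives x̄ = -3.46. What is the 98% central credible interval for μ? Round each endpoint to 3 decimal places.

[-5.528, -1.395]

Posterior precision = 1/7.5² + 30/4.9² = 0.0178 + 1.2495 = 1.2673, so posterior SD = 0.8883.
Posterior mean = (-3.6/7.5² + 30·-3.46/4.9²) / 1.2673 = -3.4620.
Interval: -3.4620 ± 2.326 × 0.8883 → [-5.528, -1.395].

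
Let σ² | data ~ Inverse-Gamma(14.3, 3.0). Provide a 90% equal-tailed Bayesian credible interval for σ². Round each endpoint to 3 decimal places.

[0.143, 0.345]

Inverse-Gamma(14.3, 3.0) quantiles: F⁻¹(0.05) and F⁻¹(0.95).
Equivalently, 1/σ² ~ Gamma(14.3, rate = 3.0); invert its 0.95 and 0.05 quantiles.
Posterior mean ≈ 0.226, SD ≈ 0.064; a Normal approximation gives roughly [0.120, 0.331].
Exact: lower = 0.143; upper = 0.345.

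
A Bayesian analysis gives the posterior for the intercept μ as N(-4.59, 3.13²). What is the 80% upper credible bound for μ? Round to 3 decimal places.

Need U with P(μ ≤ U) = 0.80: U = -4.59 + z_{0.2}·3.13.
z = 0.842; U = -4.59 + 0.842 × 3.13 = -1.956.

-1.956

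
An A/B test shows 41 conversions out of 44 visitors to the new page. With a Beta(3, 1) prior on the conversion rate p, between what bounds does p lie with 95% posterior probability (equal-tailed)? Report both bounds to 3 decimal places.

[0.825, 0.976]

Posterior: Beta(3+41, 1+3) = Beta(44, 4).
Equal-tailed 95% interval: the 0.025 and 0.975 quantiles of Beta(44, 4).
Posterior mean ≈ 0.917, SD ≈ 0.039; a Normal approximation gives roughly [0.839, 0.994].
Exact: F⁻¹(0.025) = 0.825; F⁻¹(0.975) = 0.976.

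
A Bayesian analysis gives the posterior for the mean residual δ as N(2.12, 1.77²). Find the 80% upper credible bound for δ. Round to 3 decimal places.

3.610

Need U with P(δ ≤ U) = 0.80: U = 2.12 + z_{0.2}·1.77.
z = 0.842; U = 2.12 + 0.842 × 1.77 = 3.610.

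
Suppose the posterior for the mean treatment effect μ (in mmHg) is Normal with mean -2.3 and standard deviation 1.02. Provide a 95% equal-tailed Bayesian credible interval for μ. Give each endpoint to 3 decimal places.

[-4.299, -0.301]

The posterior is symmetric, so the 95% equal-tailed interval is μ = -2.3 ± z·1.02 with z = 1.960.
Half-width: 1.960 × 1.02 = 1.999.
-2.3 − 1.999 = -4.299; -2.3 + 1.999 = -0.301.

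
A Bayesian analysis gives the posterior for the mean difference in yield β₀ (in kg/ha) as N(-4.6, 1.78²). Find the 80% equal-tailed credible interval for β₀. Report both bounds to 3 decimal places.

The posterior is symmetric, so the 80% equal-tailed interval is β₀ = -4.6 ± z·1.78 with z = 1.282.
Half-width: 1.282 × 1.78 = 2.281.
-4.6 − 2.281 = -6.881; -4.6 + 2.281 = -2.319.

[-6.881, -2.319]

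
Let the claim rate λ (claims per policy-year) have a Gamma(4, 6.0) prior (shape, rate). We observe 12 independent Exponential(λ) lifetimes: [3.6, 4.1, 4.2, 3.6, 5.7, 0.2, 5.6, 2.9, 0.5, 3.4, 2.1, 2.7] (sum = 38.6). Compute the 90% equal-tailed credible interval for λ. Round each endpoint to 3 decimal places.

[0.225, 0.518]

Posterior: Gamma(4+12, 6.0+38.6) = Gamma(16, 44.6) (shape, rate).
Equal-tailed 90% interval: Gamma(16, 44.6) quantiles at 0.05 and 0.95.
Posterior mean ≈ 0.359, SD ≈ 0.090; a Normal approximation gives roughly [0.211, 0.506].
Exact: lower = 0.225; upper = 0.518.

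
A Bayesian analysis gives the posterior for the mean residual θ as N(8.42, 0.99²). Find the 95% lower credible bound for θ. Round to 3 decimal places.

6.792

Need L with P(θ ≥ L) = 0.95: L = 8.42 − z_{0.05}·0.99.
z = 1.645; L = 8.42 − 1.645 × 0.99 = 6.792.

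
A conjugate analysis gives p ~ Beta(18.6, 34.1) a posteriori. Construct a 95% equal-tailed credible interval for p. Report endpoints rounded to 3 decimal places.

Posterior: Beta(18.6, 34.1).
Equal-tailed 95% interval: the 0.025 and 0.975 quantiles of Beta(18.6, 34.1).
Posterior mean ≈ 0.353, SD ≈ 0.065; a Normal approximation gives roughly [0.225, 0.481].
Exact: F⁻¹(0.025) = 0.231; F⁻¹(0.975) = 0.485.

[0.231, 0.485]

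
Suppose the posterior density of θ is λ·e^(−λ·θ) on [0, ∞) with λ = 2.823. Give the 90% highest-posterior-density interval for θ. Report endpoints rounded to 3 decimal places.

[0.000, 0.816]

The exponential density is strictly decreasing on [0, ∞), so the HPD interval is anchored at 0: [0, q] with P(θ ≤ q) = 0.90.
q = −ln(1 − 0.90) / 2.823 = 2.3026 / 2.823 = 0.816.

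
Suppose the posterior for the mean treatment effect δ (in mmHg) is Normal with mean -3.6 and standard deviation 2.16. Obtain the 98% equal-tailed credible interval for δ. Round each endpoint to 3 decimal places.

The posterior is symmetric, so the 98% equal-tailed interval is δ = -3.6 ± z·2.16 with z = 2.326.
Half-width: 2.326 × 2.16 = 5.025.
-3.6 − 5.025 = -8.625; -3.6 + 5.025 = 1.425.

[-8.625, 1.425]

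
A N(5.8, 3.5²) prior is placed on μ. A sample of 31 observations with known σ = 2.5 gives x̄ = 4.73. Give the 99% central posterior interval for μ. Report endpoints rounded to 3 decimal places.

[3.600, 5.895]

Posterior precision = 1/3.5² + 31/2.5² = 0.0816 + 4.9600 = 5.0416, so posterior SD = 0.4454.
Posterior mean = (5.8/3.5² + 31·4.73/2.5²) / 5.0416 = 4.7473.
Interval: 4.7473 ± 2.576 × 0.4454 → [3.600, 5.895].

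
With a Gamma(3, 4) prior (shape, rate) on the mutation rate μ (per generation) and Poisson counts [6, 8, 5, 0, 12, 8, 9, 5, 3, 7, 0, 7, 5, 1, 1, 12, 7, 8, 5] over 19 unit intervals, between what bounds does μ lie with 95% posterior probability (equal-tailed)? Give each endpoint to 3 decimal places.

Posterior: Gamma(3+109, 4+19) = Gamma(112, 23) (shape, rate).
Equal-tailed 95% interval: Gamma(112, 23) quantiles at 0.025 and 0.975.
Posterior mean ≈ 4.870, SD ≈ 0.460; a Normal approximation gives roughly [3.968, 5.771].
Exact: lower = 4.010; upper = 5.812.

[4.010, 5.812]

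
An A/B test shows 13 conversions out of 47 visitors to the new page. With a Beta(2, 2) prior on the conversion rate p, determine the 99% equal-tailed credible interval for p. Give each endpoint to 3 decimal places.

[0.149, 0.469]

Posterior: Beta(2+13, 2+34) = Beta(15, 36).
Equal-tailed 99% interval: the 0.005 and 0.995 quantiles of Beta(15, 36).
Posterior mean ≈ 0.294, SD ≈ 0.063; a Normal approximation gives roughly [0.131, 0.457].
Exact: F⁻¹(0.005) = 0.149; F⁻¹(0.995) = 0.469.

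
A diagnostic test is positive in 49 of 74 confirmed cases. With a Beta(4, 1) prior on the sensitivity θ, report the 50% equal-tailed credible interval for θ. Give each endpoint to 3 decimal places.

Posterior: Beta(4+49, 1+25) = Beta(53, 26).
Equal-tailed 50% interval: the 0.25 and 0.75 quantiles of Beta(53, 26).
Posterior mean ≈ 0.671, SD ≈ 0.053; a Normal approximation gives roughly [0.635, 0.706].
Exact: F⁻¹(0.25) = 0.636; F⁻¹(0.75) = 0.707.

[0.636, 0.707]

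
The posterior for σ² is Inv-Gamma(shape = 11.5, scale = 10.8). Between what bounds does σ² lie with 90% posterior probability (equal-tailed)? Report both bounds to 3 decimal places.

Inverse-Gamma(11.5, 10.8) quantiles: F⁻¹(0.05) and F⁻¹(0.95).
Equivalently, 1/σ² ~ Gamma(11.5, rate = 10.8); invert its 0.95 and 0.05 quantiles.
Posterior mean ≈ 1.029, SD ≈ 0.334; a Normal approximation gives roughly [0.480, 1.577].
Exact: lower = 0.614; upper = 1.650.

[0.614, 1.650]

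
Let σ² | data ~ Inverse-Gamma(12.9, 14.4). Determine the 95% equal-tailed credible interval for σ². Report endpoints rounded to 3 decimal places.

[0.691, 2.102]

Inverse-Gamma(12.9, 14.4) quantiles: F⁻¹(0.025) and F⁻¹(0.975).
Equivalently, 1/σ² ~ Gamma(12.9, rate = 14.4); invert its 0.975 and 0.025 quantiles.
Posterior mean ≈ 1.210, SD ≈ 0.367; a Normal approximation gives roughly [0.492, 1.928].
Exact: lower = 0.691; upper = 2.102.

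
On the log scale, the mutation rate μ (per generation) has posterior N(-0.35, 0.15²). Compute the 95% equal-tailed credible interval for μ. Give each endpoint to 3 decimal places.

On the log scale the 95% interval is -0.35 ± 1.960 × 0.15 = [-0.6440, -0.0560].
Exponentiate: [e^-0.6440, e^-0.0560] = [0.525, 0.946].

[0.525, 0.946]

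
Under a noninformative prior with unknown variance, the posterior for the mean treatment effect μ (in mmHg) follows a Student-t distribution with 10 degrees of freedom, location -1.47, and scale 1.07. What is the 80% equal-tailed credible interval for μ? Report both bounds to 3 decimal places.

[-2.938, -0.002]

The t_10 distribution is symmetric; the 80% interval is -1.47 ± t·1.07 with t_{0.9,10} = 1.372.
Half-width: 1.372 × 1.07 = 1.468.
-1.47 − 1.468 = -2.938; -1.47 + 1.468 = -0.002.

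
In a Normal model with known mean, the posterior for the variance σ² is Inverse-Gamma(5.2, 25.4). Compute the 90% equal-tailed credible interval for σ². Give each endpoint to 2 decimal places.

[2.69, 12.12]

Inverse-Gamma(5.2, 25.4) quantiles: F⁻¹(0.05) and F⁻¹(0.95).
Equivalently, 1/σ² ~ Gamma(5.2, rate = 25.4); invert its 0.95 and 0.05 quantiles.
Posterior mean ≈ 6.05, SD ≈ 3.38; a Normal approximation gives roughly [0.49, 11.61].
Exact: lower = 2.69; upper = 12.12.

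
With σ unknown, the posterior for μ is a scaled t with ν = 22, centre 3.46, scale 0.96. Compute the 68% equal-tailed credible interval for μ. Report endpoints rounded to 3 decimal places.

[2.483, 4.437]

The t_22 distribution is symmetric; the 68% interval is 3.46 ± t·0.96 with t_{0.84,22} = 1.017.
Half-width: 1.017 × 0.96 = 0.977.
3.46 − 0.977 = 2.483; 3.46 + 0.977 = 4.437.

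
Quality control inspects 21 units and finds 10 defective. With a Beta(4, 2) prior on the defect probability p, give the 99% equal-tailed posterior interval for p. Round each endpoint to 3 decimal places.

Posterior: Beta(4+10, 2+11) = Beta(14, 13).
Equal-tailed 99% interval: the 0.005 and 0.995 quantiles of Beta(14, 13).
Posterior mean ≈ 0.519, SD ≈ 0.094; a Normal approximation gives roughly [0.275, 0.762].
Exact: F⁻¹(0.005) = 0.281; F⁻¹(0.995) = 0.751.

[0.281, 0.751]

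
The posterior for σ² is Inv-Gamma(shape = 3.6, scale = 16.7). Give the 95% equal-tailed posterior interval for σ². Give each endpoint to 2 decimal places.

[2.05, 18.71]

Inverse-Gamma(3.6, 16.7) quantiles: F⁻¹(0.025) and F⁻¹(0.975).
Equivalently, 1/σ² ~ Gamma(3.6, rate = 16.7); invert its 0.975 and 0.025 quantiles.
Posterior mean ≈ 6.42, SD ≈ 5.08; a Normal approximation gives roughly [-3.53, 16.38].
Exact: lower = 2.05; upper = 18.71.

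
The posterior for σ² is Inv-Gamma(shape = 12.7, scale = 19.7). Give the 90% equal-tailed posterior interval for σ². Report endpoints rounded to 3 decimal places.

Inverse-Gamma(12.7, 19.7) quantiles: F⁻¹(0.05) and F⁻¹(0.95).
Equivalently, 1/σ² ~ Gamma(12.7, rate = 19.7); invert its 0.95 and 0.05 quantiles.
Posterior mean ≈ 1.684, SD ≈ 0.515; a Normal approximation gives roughly [0.837, 2.530].
Exact: lower = 1.033; upper = 2.641.

[1.033, 2.641]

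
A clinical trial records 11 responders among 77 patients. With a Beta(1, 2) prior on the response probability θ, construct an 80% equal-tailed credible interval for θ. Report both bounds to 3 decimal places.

[0.101, 0.203]

Posterior: Beta(1+11, 2+66) = Beta(12, 68).
Equal-tailed 80% interval: the 0.1 and 0.9 quantiles of Beta(12, 68).
Posterior mean ≈ 0.150, SD ≈ 0.040; a Normal approximation gives roughly [0.099, 0.201].
Exact: F⁻¹(0.1) = 0.101; F⁻¹(0.9) = 0.203.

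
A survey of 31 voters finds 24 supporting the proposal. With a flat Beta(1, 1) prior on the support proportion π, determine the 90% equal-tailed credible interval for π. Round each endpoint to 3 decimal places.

[0.628, 0.869]

Posterior: Beta(1+24, 1+7) = Beta(25, 8).
Equal-tailed 90% interval: the 0.05 and 0.95 quantiles of Beta(25, 8).
Posterior mean ≈ 0.758, SD ≈ 0.073; a Normal approximation gives roughly [0.637, 0.878].
Exact: F⁻¹(0.05) = 0.628; F⁻¹(0.95) = 0.869.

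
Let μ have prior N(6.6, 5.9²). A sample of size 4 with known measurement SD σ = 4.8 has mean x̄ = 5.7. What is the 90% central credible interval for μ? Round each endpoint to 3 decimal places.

[2.171, 9.484]

Posterior precision = 1/5.9² + 4/4.8² = 0.0287 + 0.1736 = 0.2023, so posterior SD = 2.2231.
Posterior mean = (6.6/5.9² + 4·5.7/4.8²) / 0.2023 = 5.8278.
Interval: 5.8278 ± 1.645 × 2.2231 → [2.171, 9.484].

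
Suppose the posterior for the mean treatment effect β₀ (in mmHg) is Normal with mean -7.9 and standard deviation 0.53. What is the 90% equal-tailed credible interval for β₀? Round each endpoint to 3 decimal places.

The posterior is symmetric, so the 90% equal-tailed interval is β₀ = -7.9 ± z·0.53 with z = 1.645.
Half-width: 1.645 × 0.53 = 0.872.
-7.9 − 0.872 = -8.772; -7.9 + 0.872 = -7.028.

[-8.772, -7.028]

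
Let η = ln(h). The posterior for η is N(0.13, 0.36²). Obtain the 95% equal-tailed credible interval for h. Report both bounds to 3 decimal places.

On the log scale the 95% interval is 0.13 ± 1.960 × 0.36 = [-0.5756, 0.8356].
Exponentiate: [e^-0.5756, e^0.8356] = [0.562, 2.306].

[0.562, 2.306]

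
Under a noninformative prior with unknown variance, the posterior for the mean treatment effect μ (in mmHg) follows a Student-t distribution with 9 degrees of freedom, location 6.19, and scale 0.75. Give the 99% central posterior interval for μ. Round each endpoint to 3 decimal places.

[3.753, 8.627]

The t_9 distribution is symmetric; the 99% interval is 6.19 ± t·0.75 with t_{0.995,9} = 3.250.
Half-width: 3.250 × 0.75 = 2.437.
6.19 − 2.437 = 3.753; 6.19 + 2.437 = 8.627.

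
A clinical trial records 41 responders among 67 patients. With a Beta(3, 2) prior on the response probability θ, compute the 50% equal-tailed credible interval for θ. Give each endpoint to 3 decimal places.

Posterior: Beta(3+41, 2+26) = Beta(44, 28).
Equal-tailed 50% interval: the 0.25 and 0.75 quantiles of Beta(44, 28).
Posterior mean ≈ 0.611, SD ≈ 0.057; a Normal approximation gives roughly [0.573, 0.650].
Exact: F⁻¹(0.25) = 0.573; F⁻¹(0.75) = 0.650.

[0.573, 0.650]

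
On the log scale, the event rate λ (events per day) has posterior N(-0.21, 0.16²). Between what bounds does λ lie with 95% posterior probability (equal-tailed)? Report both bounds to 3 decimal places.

[0.592, 1.109]

On the log scale the 95% interval is -0.21 ± 1.960 × 0.16 = [-0.5236, 0.1036].
Exponentiate: [e^-0.5236, e^0.1036] = [0.592, 1.109].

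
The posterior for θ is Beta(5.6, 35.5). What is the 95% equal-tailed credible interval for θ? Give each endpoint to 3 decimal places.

[0.051, 0.255]

Posterior: Beta(5.6, 35.5).
Equal-tailed 95% interval: the 0.025 and 0.975 quantiles of Beta(5.6, 35.5).
Posterior mean ≈ 0.136, SD ≈ 0.053; a Normal approximation gives roughly [0.033, 0.240].
Exact: F⁻¹(0.025) = 0.051; F⁻¹(0.975) = 0.255.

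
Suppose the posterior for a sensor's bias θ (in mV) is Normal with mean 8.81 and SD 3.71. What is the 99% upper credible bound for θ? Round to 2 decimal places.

17.44

Need U with P(θ ≤ U) = 0.99: U = 8.81 + z_{0.01}·3.71.
z = 2.326; U = 8.81 + 2.326 × 3.71 = 17.44.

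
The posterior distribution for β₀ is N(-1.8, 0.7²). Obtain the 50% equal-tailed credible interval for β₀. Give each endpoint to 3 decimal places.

[-2.272, -1.328]

The posterior is symmetric, so the 50% equal-tailed interval is β₀ = -1.8 ± z·0.7 with z = 0.674.
Half-width: 0.674 × 0.7 = 0.472.
-1.8 − 0.472 = -2.272; -1.8 + 0.472 = -1.328.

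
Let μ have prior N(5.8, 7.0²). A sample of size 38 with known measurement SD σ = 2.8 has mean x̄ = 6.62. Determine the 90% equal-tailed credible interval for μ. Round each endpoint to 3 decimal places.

Posterior precision = 1/7.0² + 38/2.8² = 0.0204 + 4.8469 = 4.8673, so posterior SD = 0.4533.
Posterior mean = (5.8/7.0² + 38·6.62/2.8²) / 4.8673 = 6.6166.
Interval: 6.6166 ± 1.645 × 0.4533 → [5.871, 7.362].

[5.871, 7.362]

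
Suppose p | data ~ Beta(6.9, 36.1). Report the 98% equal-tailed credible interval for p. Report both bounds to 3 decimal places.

Posterior: Beta(6.9, 36.1).
Equal-tailed 98% interval: the 0.01 and 0.99 quantiles of Beta(6.9, 36.1).
Posterior mean ≈ 0.160, SD ≈ 0.055; a Normal approximation gives roughly [0.032, 0.289].
Exact: F⁻¹(0.01) = 0.057; F⁻¹(0.99) = 0.310.

[0.057, 0.310]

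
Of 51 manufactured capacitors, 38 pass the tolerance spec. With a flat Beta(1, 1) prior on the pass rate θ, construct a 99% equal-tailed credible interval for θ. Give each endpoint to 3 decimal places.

[0.568, 0.871]

Posterior: Beta(1+38, 1+13) = Beta(39, 14).
Equal-tailed 99% interval: the 0.005 and 0.995 quantiles of Beta(39, 14).
Posterior mean ≈ 0.736, SD ≈ 0.060; a Normal approximation gives roughly [0.581, 0.890].
Exact: F⁻¹(0.005) = 0.568; F⁻¹(0.995) = 0.871.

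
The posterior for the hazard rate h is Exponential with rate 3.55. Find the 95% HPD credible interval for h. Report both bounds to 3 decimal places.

[0.000, 0.844]

The exponential density is strictly decreasing on [0, ∞), so the HPD interval is anchored at 0: [0, q] with P(h ≤ q) = 0.95.
q = −ln(1 − 0.95) / 3.55 = 2.9957 / 3.55 = 0.844.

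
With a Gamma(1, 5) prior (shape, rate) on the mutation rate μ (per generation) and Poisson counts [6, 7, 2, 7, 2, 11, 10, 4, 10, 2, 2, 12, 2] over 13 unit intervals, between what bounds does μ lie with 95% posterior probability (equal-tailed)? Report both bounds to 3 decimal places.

Posterior: Gamma(1+77, 5+13) = Gamma(78, 18) (shape, rate).
Equal-tailed 95% interval: Gamma(78, 18) quantiles at 0.025 and 0.975.
Posterior mean ≈ 4.333, SD ≈ 0.491; a Normal approximation gives roughly [3.372, 5.295].
Exact: lower = 3.425; upper = 5.346.

[3.425, 5.346]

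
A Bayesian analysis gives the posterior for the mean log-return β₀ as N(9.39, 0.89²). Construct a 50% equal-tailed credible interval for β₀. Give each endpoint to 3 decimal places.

[8.790, 9.990]

The posterior is symmetric, so the 50% equal-tailed interval is β₀ = 9.39 ± z·0.89 with z = 0.674.
Half-width: 0.674 × 0.89 = 0.600.
9.39 − 0.600 = 8.790; 9.39 + 0.600 = 9.990.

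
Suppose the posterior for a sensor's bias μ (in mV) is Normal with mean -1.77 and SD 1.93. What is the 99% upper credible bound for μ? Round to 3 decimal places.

Need U with P(μ ≤ U) = 0.99: U = -1.77 + z_{0.01}·1.93.
z = 2.326; U = -1.77 + 2.326 × 1.93 = 2.720.

2.720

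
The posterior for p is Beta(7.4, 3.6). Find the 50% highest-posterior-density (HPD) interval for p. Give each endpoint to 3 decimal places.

[0.611, 0.799]

The posterior is unimodal and skewed, so the HPD interval has equal density at both endpoints and is the shortest 50% interval.
Solving f(0.611) = f(0.799) with F(0.799) − F(0.611) = 0.50 gives [0.611, 0.799].
For comparison, the equal-tailed interval is [0.583, 0.774]; the HPD is narrower and shifted toward the mode.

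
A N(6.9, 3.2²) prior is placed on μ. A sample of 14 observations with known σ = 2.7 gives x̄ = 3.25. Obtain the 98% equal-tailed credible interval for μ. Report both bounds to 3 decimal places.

[1.789, 5.064]

Posterior precision = 1/3.2² + 14/2.7² = 0.0977 + 1.9204 = 2.0181, so posterior SD = 0.7039.
Posterior mean = (6.9/3.2² + 14·3.25/2.7²) / 2.0181 = 3.4266.
Interval: 3.4266 ± 2.326 × 0.7039 → [1.789, 5.064].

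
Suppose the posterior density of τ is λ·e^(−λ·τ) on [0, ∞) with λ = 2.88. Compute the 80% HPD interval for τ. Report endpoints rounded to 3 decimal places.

[0.000, 0.559]

The exponential density is strictly decreasing on [0, ∞), so the HPD interval is anchored at 0: [0, q] with P(τ ≤ q) = 0.80.
q = −ln(1 − 0.80) / 2.88 = 1.6094 / 2.88 = 0.559.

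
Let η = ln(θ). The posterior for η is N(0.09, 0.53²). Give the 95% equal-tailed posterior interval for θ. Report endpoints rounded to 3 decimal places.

On the log scale the 95% interval is 0.09 ± 1.960 × 0.53 = [-0.9488, 1.1288].
Exponentiate: [e^-0.9488, e^1.1288] = [0.387, 3.092].

[0.387, 3.092]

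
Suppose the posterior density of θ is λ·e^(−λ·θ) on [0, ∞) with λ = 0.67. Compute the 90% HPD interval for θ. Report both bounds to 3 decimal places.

[0.000, 3.437]

The exponential density is strictly decreasing on [0, ∞), so the HPD interval is anchored at 0: [0, q] with P(θ ≤ q) = 0.90.
q = −ln(1 − 0.90) / 0.67 = 2.3026 / 0.67 = 3.437.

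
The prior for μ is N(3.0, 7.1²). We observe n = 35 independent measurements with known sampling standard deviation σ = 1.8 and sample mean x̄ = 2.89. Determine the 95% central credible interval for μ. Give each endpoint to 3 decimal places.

[2.294, 3.486]

Posterior precision = 1/7.1² + 35/1.8² = 0.0198 + 10.8025 = 10.8223, so posterior SD = 0.3040.
Posterior mean = (3.0/7.1² + 35·2.89/1.8²) / 10.8223 = 2.8902.
Interval: 2.8902 ± 1.960 × 0.3040 → [2.294, 3.486].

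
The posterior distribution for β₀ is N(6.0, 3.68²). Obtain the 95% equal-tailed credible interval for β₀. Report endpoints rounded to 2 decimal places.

The posterior is symmetric, so the 95% equal-tailed interval is β₀ = 6.0 ± z·3.68 with z = 1.960.
Half-width: 1.960 × 3.68 = 7.21.
6.0 − 7.21 = -1.21; 6.0 + 7.21 = 13.21.

[-1.21, 13.21]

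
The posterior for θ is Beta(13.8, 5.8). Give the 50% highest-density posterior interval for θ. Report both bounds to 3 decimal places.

The posterior is unimodal and skewed, so the HPD interval has equal density at both endpoints and is the shortest 50% interval.
Solving f(0.655) = f(0.792) with F(0.792) − F(0.655) = 0.50 gives [0.655, 0.792].
For comparison, the equal-tailed interval is [0.638, 0.777]; the HPD is narrower and shifted toward the mode.

[0.655, 0.792]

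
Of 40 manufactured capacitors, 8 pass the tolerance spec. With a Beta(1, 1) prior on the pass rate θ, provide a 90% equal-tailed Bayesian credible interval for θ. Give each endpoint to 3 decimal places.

Posterior: Beta(1+8, 1+32) = Beta(9, 33).
Equal-tailed 90% interval: the 0.05 and 0.95 quantiles of Beta(9, 33).
Posterior mean ≈ 0.214, SD ≈ 0.063; a Normal approximation gives roughly [0.111, 0.317].
Exact: F⁻¹(0.05) = 0.120; F⁻¹(0.95) = 0.325.

[0.120, 0.325]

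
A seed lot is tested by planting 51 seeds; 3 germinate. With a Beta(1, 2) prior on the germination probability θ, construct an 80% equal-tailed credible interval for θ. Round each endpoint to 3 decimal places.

Posterior: Beta(1+3, 2+48) = Beta(4, 50).
Equal-tailed 80% interval: the 0.1 and 0.9 quantiles of Beta(4, 50).
Posterior mean ≈ 0.074, SD ≈ 0.035; a Normal approximation gives roughly [0.029, 0.119].
Exact: F⁻¹(0.1) = 0.033; F⁻¹(0.9) = 0.122.

[0.033, 0.122]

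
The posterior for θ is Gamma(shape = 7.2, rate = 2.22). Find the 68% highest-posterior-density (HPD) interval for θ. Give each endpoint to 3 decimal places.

The posterior is unimodal and skewed, so the HPD interval has equal density at both endpoints and is the shortest 68% interval.
Solving f(1.809) = f(4.081) with F(4.081) − F(1.809) = 0.68 gives [1.809, 4.081].
For comparison, the equal-tailed interval is [2.068, 4.416]; the HPD is narrower and shifted toward the mode.

[1.809, 4.081]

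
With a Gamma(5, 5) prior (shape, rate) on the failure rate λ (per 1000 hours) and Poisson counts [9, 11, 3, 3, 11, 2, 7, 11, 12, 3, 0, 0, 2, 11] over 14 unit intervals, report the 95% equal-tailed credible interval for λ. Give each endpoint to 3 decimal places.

Posterior: Gamma(5+85, 5+14) = Gamma(90, 19) (shape, rate).
Equal-tailed 95% interval: Gamma(90, 19) quantiles at 0.025 and 0.975.
Posterior mean ≈ 4.737, SD ≈ 0.499; a Normal approximation gives roughly [3.758, 5.715].
Exact: lower = 3.809; upper = 5.764.

[3.809, 5.764]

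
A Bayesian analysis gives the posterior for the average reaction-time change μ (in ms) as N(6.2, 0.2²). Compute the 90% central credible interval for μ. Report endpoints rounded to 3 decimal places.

[5.871, 6.529]

The posterior is symmetric, so the 90% equal-tailed interval is μ = 6.2 ± z·0.2 with z = 1.645.
Half-width: 1.645 × 0.2 = 0.329.
6.2 − 0.329 = 5.871; 6.2 + 0.329 = 6.529.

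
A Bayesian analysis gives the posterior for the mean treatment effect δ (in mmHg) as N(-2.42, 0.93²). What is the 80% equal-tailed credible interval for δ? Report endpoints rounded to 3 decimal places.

[-3.612, -1.228]

The posterior is symmetric, so the 80% equal-tailed interval is δ = -2.42 ± z·0.93 with z = 1.282.
Half-width: 1.282 × 0.93 = 1.192.
-2.42 − 1.192 = -3.612; -2.42 + 1.192 = -1.228.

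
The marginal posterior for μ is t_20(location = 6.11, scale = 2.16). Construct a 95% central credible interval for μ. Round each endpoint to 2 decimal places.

The t_20 distribution is symmetric; the 95% interval is 6.11 ± t·2.16 with t_{0.975,20} = 2.086.
Half-width: 2.086 × 2.16 = 4.51.
6.11 − 4.51 = 1.60; 6.11 + 4.51 = 10.62.

[1.60, 10.62]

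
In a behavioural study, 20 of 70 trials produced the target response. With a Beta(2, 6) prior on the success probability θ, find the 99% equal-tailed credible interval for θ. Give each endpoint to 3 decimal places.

Posterior: Beta(2+20, 6+50) = Beta(22, 56).
Equal-tailed 99% interval: the 0.005 and 0.995 quantiles of Beta(22, 56).
Posterior mean ≈ 0.282, SD ≈ 0.051; a Normal approximation gives roughly [0.152, 0.412].
Exact: F⁻¹(0.005) = 0.164; F⁻¹(0.995) = 0.421.

[0.164, 0.421]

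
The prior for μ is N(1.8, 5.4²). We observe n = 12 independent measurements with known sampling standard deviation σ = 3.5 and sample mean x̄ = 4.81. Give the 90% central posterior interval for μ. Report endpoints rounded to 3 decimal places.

Posterior precision = 1/5.4² + 12/3.5² = 0.0343 + 0.9796 = 1.0139, so posterior SD = 0.9931.
Posterior mean = (1.8/5.4² + 12·4.81/3.5²) / 1.0139 = 4.7082.
Interval: 4.7082 ± 1.645 × 0.9931 → [3.075, 6.342].

[3.075, 6.342]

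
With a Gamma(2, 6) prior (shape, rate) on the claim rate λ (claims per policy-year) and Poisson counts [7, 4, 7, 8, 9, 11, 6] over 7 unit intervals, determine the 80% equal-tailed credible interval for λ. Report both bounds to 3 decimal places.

[3.448, 4.893]

Posterior: Gamma(2+52, 6+7) = Gamma(54, 13) (shape, rate).
Equal-tailed 80% interval: Gamma(54, 13) quantiles at 0.1 and 0.9.
Posterior mean ≈ 4.154, SD ≈ 0.565; a Normal approximation gives roughly [3.429, 4.878].
Exact: lower = 3.448; upper = 4.893.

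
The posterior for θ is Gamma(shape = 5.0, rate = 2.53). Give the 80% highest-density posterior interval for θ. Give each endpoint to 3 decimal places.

The posterior is unimodal and skewed, so the HPD interval has equal density at both endpoints and is the shortest 80% interval.
Solving f(0.759) = f(2.852) with F(2.852) − F(0.759) = 0.80 gives [0.759, 2.852].
For comparison, the equal-tailed interval is [0.961, 3.160]; the HPD is narrower and shifted toward the mode.

[0.759, 2.852]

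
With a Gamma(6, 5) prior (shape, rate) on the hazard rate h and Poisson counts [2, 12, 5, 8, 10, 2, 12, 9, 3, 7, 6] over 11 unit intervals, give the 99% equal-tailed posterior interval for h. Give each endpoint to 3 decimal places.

Posterior: Gamma(6+76, 5+11) = Gamma(82, 16) (shape, rate).
Equal-tailed 99% interval: Gamma(82, 16) quantiles at 0.005 and 0.995.
Posterior mean ≈ 5.125, SD ≈ 0.566; a Normal approximation gives roughly [3.667, 6.583].
Exact: lower = 3.785; upper = 6.700.

[3.785, 6.700]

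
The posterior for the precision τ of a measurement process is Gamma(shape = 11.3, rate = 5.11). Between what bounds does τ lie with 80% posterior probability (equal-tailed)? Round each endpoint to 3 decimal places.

Posterior: Gamma(shape 11.3, rate 5.11).
Equal-tailed 80% interval: Gamma(11.3, 5.11) quantiles at 0.1 and 0.9.
Posterior mean ≈ 2.211, SD ≈ 0.658; a Normal approximation gives roughly [1.368, 3.054].
Exact: lower = 1.421; upper = 3.085.

[1.421, 3.085]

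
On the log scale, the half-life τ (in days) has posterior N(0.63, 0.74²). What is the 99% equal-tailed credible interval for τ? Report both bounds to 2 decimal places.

On the log scale the 99% interval is 0.63 ± 2.576 × 0.74 = [-1.2761, 2.5361].
Exponentiate: [e^-1.2761, e^2.5361] = [0.28, 12.63].

[0.28, 12.63]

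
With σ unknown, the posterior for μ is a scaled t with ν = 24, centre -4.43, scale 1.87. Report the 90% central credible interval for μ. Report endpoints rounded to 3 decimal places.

The t_24 distribution is symmetric; the 90% interval is -4.43 ± t·1.87 with t_{0.95,24} = 1.711.
Half-width: 1.711 × 1.87 = 3.199.
-4.43 − 3.199 = -7.629; -4.43 + 3.199 = -1.231.

[-7.629, -1.231]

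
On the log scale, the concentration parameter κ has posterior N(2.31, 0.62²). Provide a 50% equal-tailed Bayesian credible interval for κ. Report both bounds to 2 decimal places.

On the log scale the 50% interval is 2.31 ± 0.674 × 0.62 = [1.8918, 2.7282].
Exponentiate: [e^1.8918, e^2.7282] = [6.63, 15.31].

[6.63, 15.31]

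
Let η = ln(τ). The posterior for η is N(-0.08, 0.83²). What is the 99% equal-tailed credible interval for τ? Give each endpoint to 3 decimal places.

On the log scale the 99% interval is -0.08 ± 2.576 × 0.83 = [-2.2179, 2.0579].
Exponentiate: [e^-2.2179, e^2.0579] = [0.109, 7.830].

[0.109, 7.830]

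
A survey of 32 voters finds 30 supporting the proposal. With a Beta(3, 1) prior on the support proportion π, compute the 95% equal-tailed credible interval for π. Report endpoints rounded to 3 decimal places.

Posterior: Beta(3+30, 1+2) = Beta(33, 3).
Equal-tailed 95% interval: the 0.025 and 0.975 quantiles of Beta(33, 3).
Posterior mean ≈ 0.917, SD ≈ 0.045; a Normal approximation gives roughly [0.828, 1.006].
Exact: F⁻¹(0.025) = 0.808; F⁻¹(0.975) = 0.982.

[0.808, 0.982]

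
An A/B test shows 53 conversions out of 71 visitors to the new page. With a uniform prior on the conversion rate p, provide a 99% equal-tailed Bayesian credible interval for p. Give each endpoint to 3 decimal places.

Posterior: Beta(1+53, 1+18) = Beta(54, 19).
Equal-tailed 99% interval: the 0.005 and 0.995 quantiles of Beta(54, 19).
Posterior mean ≈ 0.740, SD ≈ 0.051; a Normal approximation gives roughly [0.608, 0.871].
Exact: F⁻¹(0.005) = 0.598; F⁻¹(0.995) = 0.857.

[0.598, 0.857]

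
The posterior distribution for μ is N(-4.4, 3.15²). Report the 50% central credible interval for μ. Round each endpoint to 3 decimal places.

The posterior is symmetric, so the 50% equal-tailed interval is μ = -4.4 ± z·3.15 with z = 0.674.
Half-width: 0.674 × 3.15 = 2.125.
-4.4 − 2.125 = -6.525; -4.4 + 2.125 = -2.275.

[-6.525, -2.275]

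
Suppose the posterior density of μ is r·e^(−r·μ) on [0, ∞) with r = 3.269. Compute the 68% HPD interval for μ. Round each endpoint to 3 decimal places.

The exponential density is strictly decreasing on [0, ∞), so the HPD interval is anchored at 0: [0, q] with P(μ ≤ q) = 0.68.
q = −ln(1 − 0.68) / 3.269 = 1.1394 / 3.269 = 0.349.

[0.000, 0.349]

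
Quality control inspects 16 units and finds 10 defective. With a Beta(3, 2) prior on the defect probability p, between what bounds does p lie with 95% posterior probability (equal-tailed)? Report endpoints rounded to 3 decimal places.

Posterior: Beta(3+10, 2+6) = Beta(13, 8).
Equal-tailed 95% interval: the 0.025 and 0.975 quantiles of Beta(13, 8).
Posterior mean ≈ 0.619, SD ≈ 0.104; a Normal approximation gives roughly [0.416, 0.822].
Exact: F⁻¹(0.025) = 0.408; F⁻¹(0.975) = 0.809.

[0.408, 0.809]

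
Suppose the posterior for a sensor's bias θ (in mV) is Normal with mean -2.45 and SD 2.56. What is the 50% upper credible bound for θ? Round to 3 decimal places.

Need U with P(θ ≤ U) = 0.50: U = -2.45 + z_{0.5}·2.56.
z = 0.000; U = -2.45 + 0.000 × 2.56 = -2.450.

-2.450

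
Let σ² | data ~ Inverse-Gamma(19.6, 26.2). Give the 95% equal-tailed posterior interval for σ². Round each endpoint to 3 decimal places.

[0.898, 2.201]

Inverse-Gamma(19.6, 26.2) quantiles: F⁻¹(0.025) and F⁻¹(0.975).
Equivalently, 1/σ² ~ Gamma(19.6, rate = 26.2); invert its 0.975 and 0.025 quantiles.
Posterior mean ≈ 1.409, SD ≈ 0.336; a Normal approximation gives roughly [0.751, 2.067].
Exact: lower = 0.898; upper = 2.201.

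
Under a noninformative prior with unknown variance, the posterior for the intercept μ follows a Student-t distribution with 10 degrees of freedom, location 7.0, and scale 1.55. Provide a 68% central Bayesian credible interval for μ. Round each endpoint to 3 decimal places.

[5.378, 8.622]

The t_10 distribution is symmetric; the 68% interval is 7.0 ± t·1.55 with t_{0.84,10} = 1.046.
Half-width: 1.046 × 1.55 = 1.622.
7.0 − 1.622 = 5.378; 7.0 + 1.622 = 8.622.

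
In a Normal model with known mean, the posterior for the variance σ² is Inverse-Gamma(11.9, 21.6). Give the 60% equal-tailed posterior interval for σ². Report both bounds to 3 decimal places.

Inverse-Gamma(11.9, 21.6) quantiles: F⁻¹(0.2) and F⁻¹(0.8).
Equivalently, 1/σ² ~ Gamma(11.9, rate = 21.6); invert its 0.8 and 0.2 quantiles.
Posterior mean ≈ 1.982, SD ≈ 0.630; a Normal approximation gives roughly [1.452, 2.512].
Exact: lower = 1.473; upper = 2.415.

[1.473, 2.415]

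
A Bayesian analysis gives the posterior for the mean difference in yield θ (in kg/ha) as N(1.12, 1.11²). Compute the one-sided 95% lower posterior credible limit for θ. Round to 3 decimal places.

-0.706

Need L with P(θ ≥ L) = 0.95: L = 1.12 − z_{0.05}·1.11.
z = 1.645; L = 1.12 − 1.645 × 1.11 = -0.706.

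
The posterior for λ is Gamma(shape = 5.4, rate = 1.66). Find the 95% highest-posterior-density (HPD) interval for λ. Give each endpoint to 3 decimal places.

[0.856, 6.029]

The posterior is unimodal and skewed, so the HPD interval has equal density at both endpoints and is the shortest 95% interval.
Solving f(0.856) = f(6.029) with F(6.029) − F(0.856) = 0.95 gives [0.856, 6.029].
For comparison, the equal-tailed interval is [1.115, 6.516]; the HPD is narrower and shifted toward the mode.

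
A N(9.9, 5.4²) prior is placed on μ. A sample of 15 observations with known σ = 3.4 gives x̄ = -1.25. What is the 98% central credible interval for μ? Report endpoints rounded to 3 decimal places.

[-2.979, 1.053]

Posterior precision = 1/5.4² + 15/3.4² = 0.0343 + 1.2976 = 1.3319, so posterior SD = 0.8665.
Posterior mean = (9.9/5.4² + 15·-1.25/3.4²) / 1.3319 = -0.9629.
Interval: -0.9629 ± 2.326 × 0.8665 → [-2.979, 1.053].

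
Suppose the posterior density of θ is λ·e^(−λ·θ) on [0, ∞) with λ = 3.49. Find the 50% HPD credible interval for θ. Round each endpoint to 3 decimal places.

The exponential density is strictly decreasing on [0, ∞), so the HPD interval is anchored at 0: [0, q] with P(θ ≤ q) = 0.50.
q = −ln(1 − 0.50) / 3.49 = 0.6931 / 3.49 = 0.199.

[0.000, 0.199]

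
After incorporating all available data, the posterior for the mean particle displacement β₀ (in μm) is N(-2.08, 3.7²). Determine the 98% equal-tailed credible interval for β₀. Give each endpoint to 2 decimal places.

The posterior is symmetric, so the 98% equal-tailed interval is β₀ = -2.08 ± z·3.7 with z = 2.326.
Half-width: 2.326 × 3.7 = 8.61.
-2.08 − 8.61 = -10.69; -2.08 + 8.61 = 6.53.

[-10.69, 6.53]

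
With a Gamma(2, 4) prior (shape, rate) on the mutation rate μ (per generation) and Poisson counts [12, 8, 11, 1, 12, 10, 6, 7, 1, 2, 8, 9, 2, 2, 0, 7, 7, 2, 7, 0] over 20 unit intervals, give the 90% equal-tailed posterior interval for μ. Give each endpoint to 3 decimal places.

[4.120, 5.594]

Posterior: Gamma(2+114, 4+20) = Gamma(116, 24) (shape, rate).
Equal-tailed 90% interval: Gamma(116, 24) quantiles at 0.05 and 0.95.
Posterior mean ≈ 4.833, SD ≈ 0.449; a Normal approximation gives roughly [4.095, 5.571].
Exact: lower = 4.120; upper = 5.594.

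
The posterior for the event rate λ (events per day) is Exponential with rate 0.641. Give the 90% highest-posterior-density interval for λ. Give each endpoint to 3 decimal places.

The exponential density is strictly decreasing on [0, ∞), so the HPD interval is anchored at 0: [0, q] with P(λ ≤ q) = 0.90.
q = −ln(1 − 0.90) / 0.641 = 2.3026 / 0.641 = 3.592.

[0.000, 3.592]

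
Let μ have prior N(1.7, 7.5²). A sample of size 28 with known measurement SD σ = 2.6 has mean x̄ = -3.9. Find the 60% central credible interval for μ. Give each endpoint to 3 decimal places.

[-4.289, -3.463]

Posterior precision = 1/7.5² + 28/2.6² = 0.0178 + 4.1420 = 4.1598, so posterior SD = 0.4903.
Posterior mean = (1.7/7.5² + 28·-3.9/2.6²) / 4.1598 = -3.8761.
Interval: -3.8761 ± 0.842 × 0.4903 → [-4.289, -3.463].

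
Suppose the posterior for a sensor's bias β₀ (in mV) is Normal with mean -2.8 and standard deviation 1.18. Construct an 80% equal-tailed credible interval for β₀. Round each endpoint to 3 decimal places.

[-4.312, -1.288]

The posterior is symmetric, so the 80% equal-tailed interval is β₀ = -2.8 ± z·1.18 with z = 1.282.
Half-width: 1.282 × 1.18 = 1.512.
-2.8 − 1.512 = -4.312; -2.8 + 1.512 = -1.288.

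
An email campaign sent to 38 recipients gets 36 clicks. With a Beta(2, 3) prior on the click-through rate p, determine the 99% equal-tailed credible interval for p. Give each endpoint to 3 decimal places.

[0.729, 0.973]

Posterior: Beta(2+36, 3+2) = Beta(38, 5).
Equal-tailed 99% interval: the 0.005 and 0.995 quantiles of Beta(38, 5).
Posterior mean ≈ 0.884, SD ≈ 0.048; a Normal approximation gives roughly [0.759, 1.008].
Exact: F⁻¹(0.005) = 0.729; F⁻¹(0.995) = 0.973.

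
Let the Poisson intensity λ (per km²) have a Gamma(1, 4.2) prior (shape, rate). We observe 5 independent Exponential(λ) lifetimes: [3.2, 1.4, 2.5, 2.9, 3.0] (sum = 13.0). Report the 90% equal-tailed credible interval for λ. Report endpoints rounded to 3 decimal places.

Posterior: Gamma(1+5, 4.2+13.0) = Gamma(6, 17.2) (shape, rate).
Equal-tailed 90% interval: Gamma(6, 17.2) quantiles at 0.05 and 0.95.
Posterior mean ≈ 0.349, SD ≈ 0.142; a Normal approximation gives roughly [0.115, 0.583].
Exact: lower = 0.152; upper = 0.611.

[0.152, 0.611]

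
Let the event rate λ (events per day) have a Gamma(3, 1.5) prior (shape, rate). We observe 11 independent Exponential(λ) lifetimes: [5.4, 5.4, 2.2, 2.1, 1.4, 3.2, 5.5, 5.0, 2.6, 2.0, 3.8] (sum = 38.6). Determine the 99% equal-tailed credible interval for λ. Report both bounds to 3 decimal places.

Posterior: Gamma(3+11, 1.5+38.6) = Gamma(14, 40.1) (shape, rate).
Equal-tailed 99% interval: Gamma(14, 40.1) quantiles at 0.005 and 0.995.
Posterior mean ≈ 0.349, SD ≈ 0.093; a Normal approximation gives roughly [0.109, 0.589].
Exact: lower = 0.155; upper = 0.636.

[0.155, 0.636]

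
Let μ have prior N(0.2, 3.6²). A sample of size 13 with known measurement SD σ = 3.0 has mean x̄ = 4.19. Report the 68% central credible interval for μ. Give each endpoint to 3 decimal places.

Posterior precision = 1/3.6² + 13/3.0² = 0.0772 + 1.4444 = 1.5216, so posterior SD = 0.8107.
Posterior mean = (0.2/3.6² + 13·4.19/3.0²) / 1.5216 = 3.9877.
Interval: 3.9877 ± 0.994 × 0.8107 → [3.181, 4.794].

[3.181, 4.794]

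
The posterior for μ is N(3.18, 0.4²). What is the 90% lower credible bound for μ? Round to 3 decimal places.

2.667

Need L with P(μ ≥ L) = 0.90: L = 3.18 − z_{0.1}·0.4.
z = 1.282; L = 3.18 − 1.282 × 0.4 = 2.667.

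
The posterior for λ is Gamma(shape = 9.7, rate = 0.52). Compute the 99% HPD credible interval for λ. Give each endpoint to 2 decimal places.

[5.96, 36.10]

The posterior is unimodal and skewed, so the HPD interval has equal density at both endpoints and is the shortest 99% interval.
Solving f(5.96) = f(36.10) with F(36.10) − F(5.96) = 0.99 gives [5.96, 36.10].
For comparison, the equal-tailed interval is [6.81, 37.64]; the HPD is narrower and shifted toward the mode.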